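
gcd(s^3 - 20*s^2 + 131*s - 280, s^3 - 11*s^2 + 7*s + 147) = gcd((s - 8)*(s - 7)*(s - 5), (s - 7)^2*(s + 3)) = s - 7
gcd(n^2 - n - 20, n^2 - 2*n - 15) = n - 5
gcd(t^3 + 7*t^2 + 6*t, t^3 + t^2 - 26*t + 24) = t + 6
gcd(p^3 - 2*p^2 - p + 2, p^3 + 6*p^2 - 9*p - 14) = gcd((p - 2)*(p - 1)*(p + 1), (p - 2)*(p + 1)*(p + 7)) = p^2 - p - 2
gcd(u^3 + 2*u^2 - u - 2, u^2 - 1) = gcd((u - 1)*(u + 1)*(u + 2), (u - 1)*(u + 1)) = u^2 - 1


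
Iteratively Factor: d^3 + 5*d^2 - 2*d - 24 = (d + 4)*(d^2 + d - 6) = (d - 2)*(d + 4)*(d + 3)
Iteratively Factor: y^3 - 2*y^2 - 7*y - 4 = (y + 1)*(y^2 - 3*y - 4) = (y + 1)^2*(y - 4)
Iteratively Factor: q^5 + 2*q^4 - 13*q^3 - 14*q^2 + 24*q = (q + 4)*(q^4 - 2*q^3 - 5*q^2 + 6*q) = (q + 2)*(q + 4)*(q^3 - 4*q^2 + 3*q) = q*(q + 2)*(q + 4)*(q^2 - 4*q + 3) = q*(q - 3)*(q + 2)*(q + 4)*(q - 1)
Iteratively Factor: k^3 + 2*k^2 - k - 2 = (k + 1)*(k^2 + k - 2) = (k + 1)*(k + 2)*(k - 1)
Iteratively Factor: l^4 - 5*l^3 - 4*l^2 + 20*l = (l + 2)*(l^3 - 7*l^2 + 10*l) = (l - 5)*(l + 2)*(l^2 - 2*l) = (l - 5)*(l - 2)*(l + 2)*(l)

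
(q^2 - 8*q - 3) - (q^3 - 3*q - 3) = -q^3 + q^2 - 5*q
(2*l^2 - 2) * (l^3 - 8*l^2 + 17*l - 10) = 2*l^5 - 16*l^4 + 32*l^3 - 4*l^2 - 34*l + 20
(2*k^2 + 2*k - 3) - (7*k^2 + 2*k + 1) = -5*k^2 - 4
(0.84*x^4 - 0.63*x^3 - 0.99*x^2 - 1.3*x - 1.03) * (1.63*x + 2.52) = 1.3692*x^5 + 1.0899*x^4 - 3.2013*x^3 - 4.6138*x^2 - 4.9549*x - 2.5956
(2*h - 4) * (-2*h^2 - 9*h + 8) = -4*h^3 - 10*h^2 + 52*h - 32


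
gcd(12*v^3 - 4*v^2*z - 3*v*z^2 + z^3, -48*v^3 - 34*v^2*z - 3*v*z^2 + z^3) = 2*v + z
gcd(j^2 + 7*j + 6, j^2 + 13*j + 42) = j + 6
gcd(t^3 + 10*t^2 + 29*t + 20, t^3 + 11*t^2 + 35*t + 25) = t^2 + 6*t + 5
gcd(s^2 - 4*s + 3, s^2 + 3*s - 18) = s - 3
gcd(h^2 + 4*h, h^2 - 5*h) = h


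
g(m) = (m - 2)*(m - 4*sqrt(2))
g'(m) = 2*m - 4*sqrt(2) - 2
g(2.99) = -2.64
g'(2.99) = -1.68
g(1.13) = 3.94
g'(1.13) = -5.40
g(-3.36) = 48.33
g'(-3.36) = -14.38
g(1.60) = 1.62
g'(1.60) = -4.46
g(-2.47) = 36.33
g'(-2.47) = -12.60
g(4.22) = -3.19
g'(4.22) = 0.78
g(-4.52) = 66.35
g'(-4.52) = -16.70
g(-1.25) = 22.45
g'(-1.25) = -10.16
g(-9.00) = 161.23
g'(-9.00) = -25.66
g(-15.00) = 351.17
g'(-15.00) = -37.66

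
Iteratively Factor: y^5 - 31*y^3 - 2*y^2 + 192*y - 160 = (y - 2)*(y^4 + 2*y^3 - 27*y^2 - 56*y + 80) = (y - 2)*(y - 1)*(y^3 + 3*y^2 - 24*y - 80) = (y - 5)*(y - 2)*(y - 1)*(y^2 + 8*y + 16) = (y - 5)*(y - 2)*(y - 1)*(y + 4)*(y + 4)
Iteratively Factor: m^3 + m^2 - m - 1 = (m + 1)*(m^2 - 1) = (m + 1)^2*(m - 1)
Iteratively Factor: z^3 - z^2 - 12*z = (z + 3)*(z^2 - 4*z) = (z - 4)*(z + 3)*(z)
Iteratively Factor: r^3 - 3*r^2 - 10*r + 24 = (r - 4)*(r^2 + r - 6) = (r - 4)*(r - 2)*(r + 3)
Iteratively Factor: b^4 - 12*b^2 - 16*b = (b + 2)*(b^3 - 2*b^2 - 8*b) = b*(b + 2)*(b^2 - 2*b - 8) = b*(b + 2)^2*(b - 4)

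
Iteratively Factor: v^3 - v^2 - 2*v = (v)*(v^2 - v - 2) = v*(v + 1)*(v - 2)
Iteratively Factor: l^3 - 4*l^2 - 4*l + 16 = (l + 2)*(l^2 - 6*l + 8) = (l - 2)*(l + 2)*(l - 4)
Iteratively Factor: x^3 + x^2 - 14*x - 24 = (x - 4)*(x^2 + 5*x + 6) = (x - 4)*(x + 2)*(x + 3)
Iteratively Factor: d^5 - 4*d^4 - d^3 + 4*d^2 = (d)*(d^4 - 4*d^3 - d^2 + 4*d) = d*(d - 4)*(d^3 - d) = d^2*(d - 4)*(d^2 - 1) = d^2*(d - 4)*(d - 1)*(d + 1)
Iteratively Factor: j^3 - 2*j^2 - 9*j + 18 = (j - 2)*(j^2 - 9) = (j - 2)*(j + 3)*(j - 3)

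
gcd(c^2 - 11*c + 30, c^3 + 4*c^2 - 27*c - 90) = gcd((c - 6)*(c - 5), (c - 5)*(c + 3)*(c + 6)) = c - 5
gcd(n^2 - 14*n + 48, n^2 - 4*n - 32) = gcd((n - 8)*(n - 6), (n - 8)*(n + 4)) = n - 8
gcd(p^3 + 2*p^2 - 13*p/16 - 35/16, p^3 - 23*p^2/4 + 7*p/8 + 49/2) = p + 7/4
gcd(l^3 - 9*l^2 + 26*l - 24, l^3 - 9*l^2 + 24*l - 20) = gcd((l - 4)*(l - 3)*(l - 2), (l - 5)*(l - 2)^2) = l - 2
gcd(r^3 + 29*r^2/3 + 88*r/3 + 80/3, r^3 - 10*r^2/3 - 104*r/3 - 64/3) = r + 4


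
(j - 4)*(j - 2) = j^2 - 6*j + 8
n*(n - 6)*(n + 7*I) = n^3 - 6*n^2 + 7*I*n^2 - 42*I*n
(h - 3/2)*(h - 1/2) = h^2 - 2*h + 3/4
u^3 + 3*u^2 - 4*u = u*(u - 1)*(u + 4)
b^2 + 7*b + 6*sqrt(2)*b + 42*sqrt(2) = (b + 7)*(b + 6*sqrt(2))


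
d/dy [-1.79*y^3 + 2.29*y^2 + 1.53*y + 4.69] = -5.37*y^2 + 4.58*y + 1.53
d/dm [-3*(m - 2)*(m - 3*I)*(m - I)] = -9*m^2 + m*(12 + 24*I) + 9 - 24*I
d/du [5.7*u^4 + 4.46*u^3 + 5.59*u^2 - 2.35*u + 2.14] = 22.8*u^3 + 13.38*u^2 + 11.18*u - 2.35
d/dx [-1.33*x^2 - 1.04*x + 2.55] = -2.66*x - 1.04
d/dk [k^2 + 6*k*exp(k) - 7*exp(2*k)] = 6*k*exp(k) + 2*k - 14*exp(2*k) + 6*exp(k)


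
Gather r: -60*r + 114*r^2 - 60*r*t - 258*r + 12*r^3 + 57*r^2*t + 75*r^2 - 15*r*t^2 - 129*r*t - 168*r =12*r^3 + r^2*(57*t + 189) + r*(-15*t^2 - 189*t - 486)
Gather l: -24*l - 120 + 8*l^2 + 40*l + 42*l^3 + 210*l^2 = 42*l^3 + 218*l^2 + 16*l - 120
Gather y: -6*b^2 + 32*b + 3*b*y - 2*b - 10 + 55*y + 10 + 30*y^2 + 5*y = -6*b^2 + 30*b + 30*y^2 + y*(3*b + 60)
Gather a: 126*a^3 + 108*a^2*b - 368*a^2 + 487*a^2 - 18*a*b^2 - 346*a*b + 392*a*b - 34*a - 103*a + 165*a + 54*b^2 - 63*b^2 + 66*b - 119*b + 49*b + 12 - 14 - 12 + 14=126*a^3 + a^2*(108*b + 119) + a*(-18*b^2 + 46*b + 28) - 9*b^2 - 4*b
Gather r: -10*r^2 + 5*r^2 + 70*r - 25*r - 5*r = -5*r^2 + 40*r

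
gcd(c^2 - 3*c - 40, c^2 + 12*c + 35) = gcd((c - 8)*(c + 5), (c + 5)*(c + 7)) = c + 5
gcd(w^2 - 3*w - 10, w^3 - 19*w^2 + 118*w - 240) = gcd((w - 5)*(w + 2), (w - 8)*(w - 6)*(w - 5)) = w - 5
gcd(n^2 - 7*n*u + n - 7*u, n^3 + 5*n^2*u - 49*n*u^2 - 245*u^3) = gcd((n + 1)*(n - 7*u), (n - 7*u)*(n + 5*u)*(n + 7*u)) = -n + 7*u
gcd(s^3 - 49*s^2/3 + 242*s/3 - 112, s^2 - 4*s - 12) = s - 6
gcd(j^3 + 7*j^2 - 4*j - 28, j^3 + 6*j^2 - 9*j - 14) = j^2 + 5*j - 14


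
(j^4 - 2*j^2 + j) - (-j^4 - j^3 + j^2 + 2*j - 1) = 2*j^4 + j^3 - 3*j^2 - j + 1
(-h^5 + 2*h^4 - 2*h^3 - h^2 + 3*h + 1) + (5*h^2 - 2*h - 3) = -h^5 + 2*h^4 - 2*h^3 + 4*h^2 + h - 2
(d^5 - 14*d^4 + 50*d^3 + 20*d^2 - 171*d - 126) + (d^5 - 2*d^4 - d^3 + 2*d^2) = 2*d^5 - 16*d^4 + 49*d^3 + 22*d^2 - 171*d - 126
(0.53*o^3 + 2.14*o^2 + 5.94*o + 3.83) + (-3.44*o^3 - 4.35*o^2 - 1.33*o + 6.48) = -2.91*o^3 - 2.21*o^2 + 4.61*o + 10.31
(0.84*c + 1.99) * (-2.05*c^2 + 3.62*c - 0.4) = -1.722*c^3 - 1.0387*c^2 + 6.8678*c - 0.796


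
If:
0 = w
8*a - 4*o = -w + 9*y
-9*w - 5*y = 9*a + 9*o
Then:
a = 61*y/108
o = -121*y/108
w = 0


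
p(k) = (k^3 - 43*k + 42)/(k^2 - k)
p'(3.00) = 5.67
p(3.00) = -10.00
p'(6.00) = 2.17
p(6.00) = 0.00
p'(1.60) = 17.41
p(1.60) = -23.65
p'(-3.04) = 5.54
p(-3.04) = 11.78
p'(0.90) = 52.85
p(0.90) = -44.77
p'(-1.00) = 43.00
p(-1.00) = 42.00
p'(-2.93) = 5.89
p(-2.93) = 12.40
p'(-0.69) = 89.22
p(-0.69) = 61.18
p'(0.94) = 48.53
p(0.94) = -42.74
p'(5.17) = 2.57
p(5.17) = -1.95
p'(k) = (1 - 2*k)*(k^3 - 43*k + 42)/(k^2 - k)^2 + (3*k^2 - 43)/(k^2 - k) = 1 + 42/k^2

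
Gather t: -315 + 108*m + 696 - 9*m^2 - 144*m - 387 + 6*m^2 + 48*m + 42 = -3*m^2 + 12*m + 36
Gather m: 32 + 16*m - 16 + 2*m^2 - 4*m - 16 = 2*m^2 + 12*m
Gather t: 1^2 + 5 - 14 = -8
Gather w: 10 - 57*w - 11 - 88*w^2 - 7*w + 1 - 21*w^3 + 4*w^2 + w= -21*w^3 - 84*w^2 - 63*w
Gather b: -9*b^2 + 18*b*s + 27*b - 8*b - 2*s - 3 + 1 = -9*b^2 + b*(18*s + 19) - 2*s - 2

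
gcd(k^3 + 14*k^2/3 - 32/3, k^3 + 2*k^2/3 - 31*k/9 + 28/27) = k - 4/3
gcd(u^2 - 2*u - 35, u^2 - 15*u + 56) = u - 7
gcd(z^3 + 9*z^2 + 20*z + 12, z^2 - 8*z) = 1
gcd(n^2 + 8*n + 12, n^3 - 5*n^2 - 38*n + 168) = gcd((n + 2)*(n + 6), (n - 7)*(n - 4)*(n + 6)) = n + 6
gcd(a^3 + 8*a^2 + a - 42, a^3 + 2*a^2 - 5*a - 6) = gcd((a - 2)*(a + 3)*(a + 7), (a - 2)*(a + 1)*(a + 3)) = a^2 + a - 6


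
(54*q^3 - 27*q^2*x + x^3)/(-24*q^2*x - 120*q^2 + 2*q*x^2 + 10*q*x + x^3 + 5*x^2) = (9*q^2 - 6*q*x + x^2)/(-4*q*x - 20*q + x^2 + 5*x)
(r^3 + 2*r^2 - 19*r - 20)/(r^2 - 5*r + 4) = (r^2 + 6*r + 5)/(r - 1)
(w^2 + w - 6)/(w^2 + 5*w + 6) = (w - 2)/(w + 2)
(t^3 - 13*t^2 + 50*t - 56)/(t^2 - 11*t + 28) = t - 2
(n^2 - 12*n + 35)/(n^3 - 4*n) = (n^2 - 12*n + 35)/(n*(n^2 - 4))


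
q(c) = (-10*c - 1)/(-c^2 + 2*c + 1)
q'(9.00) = -0.22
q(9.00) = 1.47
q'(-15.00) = -0.03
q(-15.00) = -0.59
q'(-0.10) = -12.66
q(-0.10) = 0.00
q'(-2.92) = -0.49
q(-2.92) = -2.11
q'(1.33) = -7.93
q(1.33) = -7.56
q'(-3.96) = -0.31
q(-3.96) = -1.71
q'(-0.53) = -83.89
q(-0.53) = -12.61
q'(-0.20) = -25.51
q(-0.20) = 1.79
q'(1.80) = -23.79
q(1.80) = -13.97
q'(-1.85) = -1.03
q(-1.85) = -2.86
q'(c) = (-10*c - 1)*(2*c - 2)/(-c^2 + 2*c + 1)^2 - 10/(-c^2 + 2*c + 1)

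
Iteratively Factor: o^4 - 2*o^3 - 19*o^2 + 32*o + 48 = (o + 1)*(o^3 - 3*o^2 - 16*o + 48) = (o - 4)*(o + 1)*(o^2 + o - 12) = (o - 4)*(o - 3)*(o + 1)*(o + 4)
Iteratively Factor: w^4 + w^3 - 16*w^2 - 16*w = (w + 1)*(w^3 - 16*w) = w*(w + 1)*(w^2 - 16) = w*(w + 1)*(w + 4)*(w - 4)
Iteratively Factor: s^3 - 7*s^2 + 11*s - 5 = (s - 1)*(s^2 - 6*s + 5) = (s - 1)^2*(s - 5)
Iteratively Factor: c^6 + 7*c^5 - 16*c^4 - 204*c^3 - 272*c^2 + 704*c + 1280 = (c - 2)*(c^5 + 9*c^4 + 2*c^3 - 200*c^2 - 672*c - 640) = (c - 2)*(c + 4)*(c^4 + 5*c^3 - 18*c^2 - 128*c - 160) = (c - 2)*(c + 4)^2*(c^3 + c^2 - 22*c - 40) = (c - 2)*(c + 2)*(c + 4)^2*(c^2 - c - 20) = (c - 2)*(c + 2)*(c + 4)^3*(c - 5)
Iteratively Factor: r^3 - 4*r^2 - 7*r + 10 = (r + 2)*(r^2 - 6*r + 5) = (r - 5)*(r + 2)*(r - 1)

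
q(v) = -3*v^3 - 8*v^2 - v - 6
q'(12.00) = -1489.00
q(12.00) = -6354.00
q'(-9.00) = -586.00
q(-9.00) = 1542.00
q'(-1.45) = 3.28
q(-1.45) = -12.22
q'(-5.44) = -180.30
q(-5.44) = 245.66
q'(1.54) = -46.98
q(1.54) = -37.47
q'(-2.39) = -14.17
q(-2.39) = -8.35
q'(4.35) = -240.90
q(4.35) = -408.67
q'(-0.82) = 6.07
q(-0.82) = -8.91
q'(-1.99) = -4.80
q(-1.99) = -12.05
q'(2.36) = -88.89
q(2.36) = -92.35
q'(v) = -9*v^2 - 16*v - 1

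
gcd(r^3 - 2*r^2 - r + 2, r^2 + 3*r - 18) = 1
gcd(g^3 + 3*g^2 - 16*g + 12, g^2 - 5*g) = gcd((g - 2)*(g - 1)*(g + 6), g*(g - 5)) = 1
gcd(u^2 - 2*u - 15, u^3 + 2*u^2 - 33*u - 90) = u + 3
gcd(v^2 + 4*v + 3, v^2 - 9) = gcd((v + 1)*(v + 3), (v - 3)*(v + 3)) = v + 3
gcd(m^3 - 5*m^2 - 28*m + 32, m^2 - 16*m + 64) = m - 8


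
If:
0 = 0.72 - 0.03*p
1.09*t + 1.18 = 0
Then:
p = 24.00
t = -1.08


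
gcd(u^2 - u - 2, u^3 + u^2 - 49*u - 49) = u + 1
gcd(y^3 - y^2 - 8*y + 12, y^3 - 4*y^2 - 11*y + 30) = y^2 + y - 6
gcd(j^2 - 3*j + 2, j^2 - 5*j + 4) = j - 1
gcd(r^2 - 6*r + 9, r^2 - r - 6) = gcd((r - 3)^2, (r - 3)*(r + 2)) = r - 3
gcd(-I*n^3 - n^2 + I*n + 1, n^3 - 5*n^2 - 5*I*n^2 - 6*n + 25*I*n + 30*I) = n + 1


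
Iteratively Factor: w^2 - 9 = (w + 3)*(w - 3)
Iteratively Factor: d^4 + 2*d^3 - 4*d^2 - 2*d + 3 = (d + 3)*(d^3 - d^2 - d + 1) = (d - 1)*(d + 3)*(d^2 - 1) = (d - 1)*(d + 1)*(d + 3)*(d - 1)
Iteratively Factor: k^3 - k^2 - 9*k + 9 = (k - 1)*(k^2 - 9) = (k - 3)*(k - 1)*(k + 3)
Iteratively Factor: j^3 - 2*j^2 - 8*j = (j - 4)*(j^2 + 2*j) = (j - 4)*(j + 2)*(j)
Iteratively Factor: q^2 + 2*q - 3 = (q - 1)*(q + 3)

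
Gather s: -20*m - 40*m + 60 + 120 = 180 - 60*m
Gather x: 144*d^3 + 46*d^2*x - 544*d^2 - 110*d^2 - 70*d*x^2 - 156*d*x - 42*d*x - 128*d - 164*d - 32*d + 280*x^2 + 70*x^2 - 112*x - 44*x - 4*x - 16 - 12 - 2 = 144*d^3 - 654*d^2 - 324*d + x^2*(350 - 70*d) + x*(46*d^2 - 198*d - 160) - 30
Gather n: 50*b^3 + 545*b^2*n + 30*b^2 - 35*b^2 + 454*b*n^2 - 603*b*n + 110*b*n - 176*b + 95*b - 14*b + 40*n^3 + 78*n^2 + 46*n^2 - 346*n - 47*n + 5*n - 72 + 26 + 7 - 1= 50*b^3 - 5*b^2 - 95*b + 40*n^3 + n^2*(454*b + 124) + n*(545*b^2 - 493*b - 388) - 40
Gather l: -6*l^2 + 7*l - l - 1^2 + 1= -6*l^2 + 6*l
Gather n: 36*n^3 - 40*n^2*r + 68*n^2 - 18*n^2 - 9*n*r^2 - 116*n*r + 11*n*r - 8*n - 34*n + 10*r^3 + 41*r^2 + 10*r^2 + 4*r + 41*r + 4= 36*n^3 + n^2*(50 - 40*r) + n*(-9*r^2 - 105*r - 42) + 10*r^3 + 51*r^2 + 45*r + 4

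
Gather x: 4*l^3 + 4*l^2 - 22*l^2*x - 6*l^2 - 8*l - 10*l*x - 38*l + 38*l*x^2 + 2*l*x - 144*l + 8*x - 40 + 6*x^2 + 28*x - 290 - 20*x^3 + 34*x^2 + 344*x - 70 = 4*l^3 - 2*l^2 - 190*l - 20*x^3 + x^2*(38*l + 40) + x*(-22*l^2 - 8*l + 380) - 400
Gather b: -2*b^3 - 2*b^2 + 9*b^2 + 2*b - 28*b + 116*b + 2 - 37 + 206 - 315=-2*b^3 + 7*b^2 + 90*b - 144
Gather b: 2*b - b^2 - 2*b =-b^2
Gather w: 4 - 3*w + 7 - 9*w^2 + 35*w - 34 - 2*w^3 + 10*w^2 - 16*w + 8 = -2*w^3 + w^2 + 16*w - 15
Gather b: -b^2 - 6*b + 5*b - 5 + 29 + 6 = -b^2 - b + 30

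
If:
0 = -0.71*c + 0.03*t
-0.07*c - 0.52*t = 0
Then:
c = 0.00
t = 0.00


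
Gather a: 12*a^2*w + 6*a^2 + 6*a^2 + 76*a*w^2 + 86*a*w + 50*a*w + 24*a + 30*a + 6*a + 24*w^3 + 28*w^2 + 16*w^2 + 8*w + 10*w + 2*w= a^2*(12*w + 12) + a*(76*w^2 + 136*w + 60) + 24*w^3 + 44*w^2 + 20*w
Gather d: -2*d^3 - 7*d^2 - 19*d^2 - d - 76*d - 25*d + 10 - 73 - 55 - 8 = -2*d^3 - 26*d^2 - 102*d - 126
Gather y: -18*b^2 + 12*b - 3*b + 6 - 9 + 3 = -18*b^2 + 9*b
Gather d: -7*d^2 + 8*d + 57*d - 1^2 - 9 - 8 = -7*d^2 + 65*d - 18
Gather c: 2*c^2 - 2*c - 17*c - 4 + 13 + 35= 2*c^2 - 19*c + 44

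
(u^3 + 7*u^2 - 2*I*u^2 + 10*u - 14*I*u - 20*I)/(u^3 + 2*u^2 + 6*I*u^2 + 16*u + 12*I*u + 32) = (u + 5)/(u + 8*I)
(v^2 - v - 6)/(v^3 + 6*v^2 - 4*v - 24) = (v - 3)/(v^2 + 4*v - 12)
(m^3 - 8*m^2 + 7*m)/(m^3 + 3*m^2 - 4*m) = (m - 7)/(m + 4)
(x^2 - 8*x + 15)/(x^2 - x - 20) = (x - 3)/(x + 4)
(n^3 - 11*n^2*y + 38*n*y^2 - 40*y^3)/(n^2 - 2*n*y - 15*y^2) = (n^2 - 6*n*y + 8*y^2)/(n + 3*y)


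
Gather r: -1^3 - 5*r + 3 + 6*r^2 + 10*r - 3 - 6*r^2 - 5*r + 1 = 0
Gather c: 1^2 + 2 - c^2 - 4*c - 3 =-c^2 - 4*c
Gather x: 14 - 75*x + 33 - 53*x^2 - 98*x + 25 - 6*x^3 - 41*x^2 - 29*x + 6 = -6*x^3 - 94*x^2 - 202*x + 78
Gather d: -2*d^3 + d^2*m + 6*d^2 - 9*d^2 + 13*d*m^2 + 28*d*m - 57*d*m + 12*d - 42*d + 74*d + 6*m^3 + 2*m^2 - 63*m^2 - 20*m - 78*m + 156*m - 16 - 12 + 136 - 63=-2*d^3 + d^2*(m - 3) + d*(13*m^2 - 29*m + 44) + 6*m^3 - 61*m^2 + 58*m + 45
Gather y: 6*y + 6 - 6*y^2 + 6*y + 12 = -6*y^2 + 12*y + 18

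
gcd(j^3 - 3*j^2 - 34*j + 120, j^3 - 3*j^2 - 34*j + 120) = j^3 - 3*j^2 - 34*j + 120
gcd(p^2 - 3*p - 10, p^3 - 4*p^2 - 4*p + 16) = p + 2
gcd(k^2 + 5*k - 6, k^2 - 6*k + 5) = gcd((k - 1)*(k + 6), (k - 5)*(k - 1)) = k - 1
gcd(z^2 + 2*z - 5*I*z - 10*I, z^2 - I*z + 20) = z - 5*I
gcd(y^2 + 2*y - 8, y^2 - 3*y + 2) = y - 2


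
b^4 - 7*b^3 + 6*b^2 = b^2*(b - 6)*(b - 1)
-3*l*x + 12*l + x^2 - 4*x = (-3*l + x)*(x - 4)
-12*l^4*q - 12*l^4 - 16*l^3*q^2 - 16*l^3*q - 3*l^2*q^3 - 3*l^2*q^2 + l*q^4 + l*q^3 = (-6*l + q)*(l + q)*(2*l + q)*(l*q + l)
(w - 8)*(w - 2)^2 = w^3 - 12*w^2 + 36*w - 32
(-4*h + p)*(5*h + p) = -20*h^2 + h*p + p^2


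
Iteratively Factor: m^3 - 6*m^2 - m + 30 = (m + 2)*(m^2 - 8*m + 15) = (m - 3)*(m + 2)*(m - 5)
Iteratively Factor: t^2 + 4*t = (t + 4)*(t)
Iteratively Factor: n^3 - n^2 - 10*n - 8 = (n + 1)*(n^2 - 2*n - 8) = (n + 1)*(n + 2)*(n - 4)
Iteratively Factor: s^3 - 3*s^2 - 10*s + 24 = (s + 3)*(s^2 - 6*s + 8) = (s - 4)*(s + 3)*(s - 2)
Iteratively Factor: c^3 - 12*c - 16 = (c + 2)*(c^2 - 2*c - 8) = (c + 2)^2*(c - 4)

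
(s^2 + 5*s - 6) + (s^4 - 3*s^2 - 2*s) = s^4 - 2*s^2 + 3*s - 6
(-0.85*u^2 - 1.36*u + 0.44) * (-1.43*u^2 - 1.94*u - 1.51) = 1.2155*u^4 + 3.5938*u^3 + 3.2927*u^2 + 1.2*u - 0.6644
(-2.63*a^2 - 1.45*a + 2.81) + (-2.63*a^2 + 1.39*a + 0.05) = -5.26*a^2 - 0.0600000000000001*a + 2.86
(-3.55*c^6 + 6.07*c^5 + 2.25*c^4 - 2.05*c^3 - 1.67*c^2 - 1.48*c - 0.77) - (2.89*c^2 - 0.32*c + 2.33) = -3.55*c^6 + 6.07*c^5 + 2.25*c^4 - 2.05*c^3 - 4.56*c^2 - 1.16*c - 3.1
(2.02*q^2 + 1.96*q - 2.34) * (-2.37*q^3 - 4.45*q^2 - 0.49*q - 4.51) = -4.7874*q^5 - 13.6342*q^4 - 4.166*q^3 + 0.342400000000001*q^2 - 7.693*q + 10.5534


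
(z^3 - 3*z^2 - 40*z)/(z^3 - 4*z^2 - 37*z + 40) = z/(z - 1)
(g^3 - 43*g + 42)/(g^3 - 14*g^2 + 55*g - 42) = (g + 7)/(g - 7)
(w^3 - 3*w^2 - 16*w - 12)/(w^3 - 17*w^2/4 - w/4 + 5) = 4*(w^2 - 4*w - 12)/(4*w^2 - 21*w + 20)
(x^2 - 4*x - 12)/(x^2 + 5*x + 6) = (x - 6)/(x + 3)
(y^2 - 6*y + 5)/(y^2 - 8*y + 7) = (y - 5)/(y - 7)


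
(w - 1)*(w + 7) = w^2 + 6*w - 7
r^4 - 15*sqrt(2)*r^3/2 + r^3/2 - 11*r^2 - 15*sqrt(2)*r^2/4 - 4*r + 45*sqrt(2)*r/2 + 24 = (r - 3/2)*(r + 2)*(r - 8*sqrt(2))*(r + sqrt(2)/2)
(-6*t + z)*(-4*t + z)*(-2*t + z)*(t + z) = -48*t^4 - 4*t^3*z + 32*t^2*z^2 - 11*t*z^3 + z^4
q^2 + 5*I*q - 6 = (q + 2*I)*(q + 3*I)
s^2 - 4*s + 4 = (s - 2)^2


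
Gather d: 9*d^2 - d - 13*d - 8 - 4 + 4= 9*d^2 - 14*d - 8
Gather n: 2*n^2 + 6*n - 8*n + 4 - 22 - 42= 2*n^2 - 2*n - 60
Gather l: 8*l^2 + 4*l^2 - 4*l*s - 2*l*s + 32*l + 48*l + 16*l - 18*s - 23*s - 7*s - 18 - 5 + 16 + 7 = 12*l^2 + l*(96 - 6*s) - 48*s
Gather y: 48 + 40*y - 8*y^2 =-8*y^2 + 40*y + 48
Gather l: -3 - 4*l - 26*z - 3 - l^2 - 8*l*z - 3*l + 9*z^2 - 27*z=-l^2 + l*(-8*z - 7) + 9*z^2 - 53*z - 6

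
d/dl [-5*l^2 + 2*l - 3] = 2 - 10*l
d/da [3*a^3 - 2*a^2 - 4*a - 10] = 9*a^2 - 4*a - 4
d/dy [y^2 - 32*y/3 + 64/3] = 2*y - 32/3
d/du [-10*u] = -10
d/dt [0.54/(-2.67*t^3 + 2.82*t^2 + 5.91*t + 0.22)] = (4.3254*t^2 - 3.0456*t - 3.1914)/(-2.67*t^3 + 2.82*t^2 + 5.91*t + 0.22)^2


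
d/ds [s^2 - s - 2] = 2*s - 1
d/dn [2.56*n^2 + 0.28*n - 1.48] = 5.12*n + 0.28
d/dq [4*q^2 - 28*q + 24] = 8*q - 28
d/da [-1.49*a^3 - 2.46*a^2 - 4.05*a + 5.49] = -4.47*a^2 - 4.92*a - 4.05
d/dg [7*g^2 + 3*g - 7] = 14*g + 3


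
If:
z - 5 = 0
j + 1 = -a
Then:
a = -j - 1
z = 5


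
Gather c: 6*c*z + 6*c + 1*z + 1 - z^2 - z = c*(6*z + 6) - z^2 + 1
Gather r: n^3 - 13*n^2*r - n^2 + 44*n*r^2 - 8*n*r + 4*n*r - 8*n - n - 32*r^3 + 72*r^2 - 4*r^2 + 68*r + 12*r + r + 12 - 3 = n^3 - n^2 - 9*n - 32*r^3 + r^2*(44*n + 68) + r*(-13*n^2 - 4*n + 81) + 9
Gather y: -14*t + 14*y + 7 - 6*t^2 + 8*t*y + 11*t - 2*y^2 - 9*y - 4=-6*t^2 - 3*t - 2*y^2 + y*(8*t + 5) + 3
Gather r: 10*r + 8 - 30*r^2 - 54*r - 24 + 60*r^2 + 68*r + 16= 30*r^2 + 24*r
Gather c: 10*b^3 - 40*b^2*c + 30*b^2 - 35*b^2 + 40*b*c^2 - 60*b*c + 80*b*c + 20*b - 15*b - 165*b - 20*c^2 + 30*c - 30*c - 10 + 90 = 10*b^3 - 5*b^2 - 160*b + c^2*(40*b - 20) + c*(-40*b^2 + 20*b) + 80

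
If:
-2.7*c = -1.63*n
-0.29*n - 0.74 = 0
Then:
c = -1.54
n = -2.55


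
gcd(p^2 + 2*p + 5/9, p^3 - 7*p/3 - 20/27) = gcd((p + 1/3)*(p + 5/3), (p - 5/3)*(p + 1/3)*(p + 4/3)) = p + 1/3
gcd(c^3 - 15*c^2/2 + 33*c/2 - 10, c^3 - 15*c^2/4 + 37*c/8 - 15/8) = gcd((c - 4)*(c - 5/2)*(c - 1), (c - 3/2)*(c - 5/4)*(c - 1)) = c - 1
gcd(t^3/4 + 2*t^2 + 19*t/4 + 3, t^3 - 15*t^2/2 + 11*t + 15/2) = 1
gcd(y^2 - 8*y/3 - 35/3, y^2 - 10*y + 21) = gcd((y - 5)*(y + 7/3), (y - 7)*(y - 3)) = 1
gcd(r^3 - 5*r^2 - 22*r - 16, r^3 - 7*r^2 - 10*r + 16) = r^2 - 6*r - 16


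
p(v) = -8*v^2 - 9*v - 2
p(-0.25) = -0.25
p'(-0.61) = 0.76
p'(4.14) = -75.24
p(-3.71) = -78.72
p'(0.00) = -9.00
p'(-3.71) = 50.36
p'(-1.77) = 19.32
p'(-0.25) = -5.00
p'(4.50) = -81.00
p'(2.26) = -45.16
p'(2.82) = -54.12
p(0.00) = -2.00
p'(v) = -16*v - 9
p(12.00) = -1262.00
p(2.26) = -63.20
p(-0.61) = 0.51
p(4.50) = -204.50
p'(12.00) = -201.00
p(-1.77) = -11.13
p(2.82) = -91.00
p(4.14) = -176.38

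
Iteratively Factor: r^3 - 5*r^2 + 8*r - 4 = (r - 1)*(r^2 - 4*r + 4) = (r - 2)*(r - 1)*(r - 2)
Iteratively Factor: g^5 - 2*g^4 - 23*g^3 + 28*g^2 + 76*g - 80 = (g - 1)*(g^4 - g^3 - 24*g^2 + 4*g + 80) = (g - 1)*(g + 4)*(g^3 - 5*g^2 - 4*g + 20) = (g - 5)*(g - 1)*(g + 4)*(g^2 - 4) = (g - 5)*(g - 1)*(g + 2)*(g + 4)*(g - 2)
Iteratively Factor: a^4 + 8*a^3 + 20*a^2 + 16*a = (a + 2)*(a^3 + 6*a^2 + 8*a) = a*(a + 2)*(a^2 + 6*a + 8) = a*(a + 2)*(a + 4)*(a + 2)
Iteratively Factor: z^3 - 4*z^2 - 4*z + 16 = (z + 2)*(z^2 - 6*z + 8) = (z - 2)*(z + 2)*(z - 4)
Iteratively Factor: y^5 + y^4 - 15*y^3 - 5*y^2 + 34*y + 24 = (y + 1)*(y^4 - 15*y^2 + 10*y + 24) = (y + 1)*(y + 4)*(y^3 - 4*y^2 + y + 6) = (y + 1)^2*(y + 4)*(y^2 - 5*y + 6) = (y - 2)*(y + 1)^2*(y + 4)*(y - 3)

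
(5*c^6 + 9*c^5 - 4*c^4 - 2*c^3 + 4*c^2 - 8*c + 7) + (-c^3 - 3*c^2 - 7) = 5*c^6 + 9*c^5 - 4*c^4 - 3*c^3 + c^2 - 8*c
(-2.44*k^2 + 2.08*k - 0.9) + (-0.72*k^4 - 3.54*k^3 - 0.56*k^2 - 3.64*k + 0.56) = -0.72*k^4 - 3.54*k^3 - 3.0*k^2 - 1.56*k - 0.34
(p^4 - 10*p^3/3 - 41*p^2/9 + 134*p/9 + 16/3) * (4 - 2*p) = -2*p^5 + 32*p^4/3 - 38*p^3/9 - 48*p^2 + 440*p/9 + 64/3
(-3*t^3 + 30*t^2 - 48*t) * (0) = 0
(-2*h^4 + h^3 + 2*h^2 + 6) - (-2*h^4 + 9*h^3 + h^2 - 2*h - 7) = -8*h^3 + h^2 + 2*h + 13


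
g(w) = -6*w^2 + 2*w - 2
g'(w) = 2 - 12*w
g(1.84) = -18.63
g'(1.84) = -20.08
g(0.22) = -1.85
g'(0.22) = -0.64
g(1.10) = -7.06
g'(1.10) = -11.20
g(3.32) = -61.49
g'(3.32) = -37.84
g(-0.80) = -7.44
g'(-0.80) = 11.60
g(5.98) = -204.60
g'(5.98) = -69.76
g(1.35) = -10.24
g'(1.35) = -14.20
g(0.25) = -1.88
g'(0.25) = -1.00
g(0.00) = -2.00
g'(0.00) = 2.00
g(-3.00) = -62.00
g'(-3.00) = 38.00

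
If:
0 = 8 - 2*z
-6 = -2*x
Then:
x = 3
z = 4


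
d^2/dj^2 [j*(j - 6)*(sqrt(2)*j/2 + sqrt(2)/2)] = sqrt(2)*(3*j - 5)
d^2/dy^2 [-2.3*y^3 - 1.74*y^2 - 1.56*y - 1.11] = -13.8*y - 3.48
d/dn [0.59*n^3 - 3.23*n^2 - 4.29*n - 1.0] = 1.77*n^2 - 6.46*n - 4.29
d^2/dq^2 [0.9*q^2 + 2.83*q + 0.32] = 1.80000000000000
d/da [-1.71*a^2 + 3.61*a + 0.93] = 3.61 - 3.42*a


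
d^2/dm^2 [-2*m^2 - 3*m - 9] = -4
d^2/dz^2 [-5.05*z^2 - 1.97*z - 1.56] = -10.1000000000000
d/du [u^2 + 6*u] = 2*u + 6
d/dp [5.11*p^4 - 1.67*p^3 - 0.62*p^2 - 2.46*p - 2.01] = 20.44*p^3 - 5.01*p^2 - 1.24*p - 2.46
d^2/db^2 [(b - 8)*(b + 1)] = 2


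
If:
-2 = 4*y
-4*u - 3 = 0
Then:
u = -3/4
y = -1/2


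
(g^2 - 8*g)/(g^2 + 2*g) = (g - 8)/(g + 2)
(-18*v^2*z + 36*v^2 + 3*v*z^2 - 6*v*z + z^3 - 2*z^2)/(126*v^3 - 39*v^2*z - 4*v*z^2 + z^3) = (z - 2)/(-7*v + z)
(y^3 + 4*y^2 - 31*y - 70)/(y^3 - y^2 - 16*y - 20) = (y + 7)/(y + 2)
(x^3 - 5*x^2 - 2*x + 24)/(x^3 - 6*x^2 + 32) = (x - 3)/(x - 4)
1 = 1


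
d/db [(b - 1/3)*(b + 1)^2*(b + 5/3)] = 4*b^3 + 10*b^2 + 56*b/9 + 2/9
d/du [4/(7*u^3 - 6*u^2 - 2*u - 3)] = 4*(-21*u^2 + 12*u + 2)/(-7*u^3 + 6*u^2 + 2*u + 3)^2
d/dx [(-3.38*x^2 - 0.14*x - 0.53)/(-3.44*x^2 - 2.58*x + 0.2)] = (8.2388*x^2 - 4.9984*x - 1.3954)/(11.8336*x^4 + 17.7504*x^3 + 5.2804*x^2 - 1.032*x + 0.04)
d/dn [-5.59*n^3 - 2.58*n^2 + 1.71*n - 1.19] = -16.77*n^2 - 5.16*n + 1.71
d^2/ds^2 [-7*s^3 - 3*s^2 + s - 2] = -42*s - 6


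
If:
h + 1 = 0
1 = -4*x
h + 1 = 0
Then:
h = -1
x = -1/4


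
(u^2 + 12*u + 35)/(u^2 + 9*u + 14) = (u + 5)/(u + 2)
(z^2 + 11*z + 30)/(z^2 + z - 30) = (z + 5)/(z - 5)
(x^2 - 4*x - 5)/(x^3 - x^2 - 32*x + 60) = (x + 1)/(x^2 + 4*x - 12)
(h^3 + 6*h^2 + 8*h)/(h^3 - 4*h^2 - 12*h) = (h + 4)/(h - 6)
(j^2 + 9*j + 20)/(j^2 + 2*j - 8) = (j + 5)/(j - 2)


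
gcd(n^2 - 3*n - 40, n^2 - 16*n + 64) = n - 8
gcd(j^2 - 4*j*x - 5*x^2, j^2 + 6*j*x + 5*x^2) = j + x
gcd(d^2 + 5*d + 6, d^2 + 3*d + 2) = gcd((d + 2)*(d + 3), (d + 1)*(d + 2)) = d + 2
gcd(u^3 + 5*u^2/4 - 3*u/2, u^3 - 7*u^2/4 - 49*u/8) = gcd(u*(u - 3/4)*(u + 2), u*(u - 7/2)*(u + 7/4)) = u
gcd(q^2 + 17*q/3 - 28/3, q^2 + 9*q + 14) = q + 7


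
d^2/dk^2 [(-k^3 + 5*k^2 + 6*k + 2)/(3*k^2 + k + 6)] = 4*(28*k^3 - 117*k^2 - 207*k + 55)/(27*k^6 + 27*k^5 + 171*k^4 + 109*k^3 + 342*k^2 + 108*k + 216)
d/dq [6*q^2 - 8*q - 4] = 12*q - 8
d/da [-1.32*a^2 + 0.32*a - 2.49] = 0.32 - 2.64*a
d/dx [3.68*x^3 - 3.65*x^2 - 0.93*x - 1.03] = 11.04*x^2 - 7.3*x - 0.93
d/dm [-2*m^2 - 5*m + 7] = -4*m - 5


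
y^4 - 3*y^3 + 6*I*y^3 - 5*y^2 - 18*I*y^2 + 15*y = y*(y - 3)*(y + I)*(y + 5*I)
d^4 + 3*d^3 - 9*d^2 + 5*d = d*(d - 1)^2*(d + 5)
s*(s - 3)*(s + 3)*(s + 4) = s^4 + 4*s^3 - 9*s^2 - 36*s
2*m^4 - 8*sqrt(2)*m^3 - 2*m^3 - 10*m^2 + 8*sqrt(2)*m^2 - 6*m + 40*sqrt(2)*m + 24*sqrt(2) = (m - 3)*(m - 4*sqrt(2))*(sqrt(2)*m + sqrt(2))^2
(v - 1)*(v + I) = v^2 - v + I*v - I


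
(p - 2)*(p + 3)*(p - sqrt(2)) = p^3 - sqrt(2)*p^2 + p^2 - 6*p - sqrt(2)*p + 6*sqrt(2)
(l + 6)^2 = l^2 + 12*l + 36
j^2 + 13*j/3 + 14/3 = (j + 2)*(j + 7/3)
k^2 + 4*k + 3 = (k + 1)*(k + 3)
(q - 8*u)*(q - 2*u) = q^2 - 10*q*u + 16*u^2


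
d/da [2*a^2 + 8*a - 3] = 4*a + 8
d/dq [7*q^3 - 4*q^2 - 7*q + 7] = 21*q^2 - 8*q - 7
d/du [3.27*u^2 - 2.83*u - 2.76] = 6.54*u - 2.83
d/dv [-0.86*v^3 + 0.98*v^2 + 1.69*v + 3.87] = -2.58*v^2 + 1.96*v + 1.69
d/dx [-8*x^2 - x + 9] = -16*x - 1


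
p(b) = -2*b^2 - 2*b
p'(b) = -4*b - 2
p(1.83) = -10.36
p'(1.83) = -9.32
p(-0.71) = 0.41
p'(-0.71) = 0.84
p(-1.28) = -0.72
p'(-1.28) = 3.12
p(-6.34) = -67.71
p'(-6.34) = 23.36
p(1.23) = -5.49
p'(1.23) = -6.92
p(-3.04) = -12.40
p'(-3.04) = 10.16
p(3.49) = -31.34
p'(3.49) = -15.96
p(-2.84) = -10.45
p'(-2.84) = 9.36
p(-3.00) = -12.00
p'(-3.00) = 10.00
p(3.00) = -24.00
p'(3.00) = -14.00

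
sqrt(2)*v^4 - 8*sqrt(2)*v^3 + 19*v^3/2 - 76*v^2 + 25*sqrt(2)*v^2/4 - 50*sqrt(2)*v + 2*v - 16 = (v - 8)*(v + sqrt(2)/2)*(v + 4*sqrt(2))*(sqrt(2)*v + 1/2)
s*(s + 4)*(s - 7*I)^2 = s^4 + 4*s^3 - 14*I*s^3 - 49*s^2 - 56*I*s^2 - 196*s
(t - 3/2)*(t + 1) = t^2 - t/2 - 3/2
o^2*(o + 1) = o^3 + o^2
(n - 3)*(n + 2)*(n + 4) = n^3 + 3*n^2 - 10*n - 24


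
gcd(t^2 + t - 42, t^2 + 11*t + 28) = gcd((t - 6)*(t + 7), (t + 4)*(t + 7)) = t + 7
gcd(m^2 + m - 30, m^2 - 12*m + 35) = m - 5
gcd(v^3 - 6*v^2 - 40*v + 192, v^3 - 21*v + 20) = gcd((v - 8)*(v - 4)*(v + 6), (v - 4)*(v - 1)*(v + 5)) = v - 4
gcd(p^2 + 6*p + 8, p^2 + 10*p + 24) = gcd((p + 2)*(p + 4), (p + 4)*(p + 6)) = p + 4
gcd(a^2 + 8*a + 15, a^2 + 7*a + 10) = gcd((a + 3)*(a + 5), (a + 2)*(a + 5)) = a + 5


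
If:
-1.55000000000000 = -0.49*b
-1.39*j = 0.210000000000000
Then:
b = 3.16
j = -0.15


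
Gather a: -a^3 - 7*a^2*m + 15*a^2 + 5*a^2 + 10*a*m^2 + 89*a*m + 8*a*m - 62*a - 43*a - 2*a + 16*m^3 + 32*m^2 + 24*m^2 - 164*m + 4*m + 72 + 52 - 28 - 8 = -a^3 + a^2*(20 - 7*m) + a*(10*m^2 + 97*m - 107) + 16*m^3 + 56*m^2 - 160*m + 88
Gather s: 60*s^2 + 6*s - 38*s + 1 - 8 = 60*s^2 - 32*s - 7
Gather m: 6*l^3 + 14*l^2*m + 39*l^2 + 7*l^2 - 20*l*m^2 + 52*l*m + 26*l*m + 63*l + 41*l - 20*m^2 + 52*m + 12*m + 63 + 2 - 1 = 6*l^3 + 46*l^2 + 104*l + m^2*(-20*l - 20) + m*(14*l^2 + 78*l + 64) + 64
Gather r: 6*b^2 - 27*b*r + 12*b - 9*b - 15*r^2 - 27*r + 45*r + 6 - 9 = 6*b^2 + 3*b - 15*r^2 + r*(18 - 27*b) - 3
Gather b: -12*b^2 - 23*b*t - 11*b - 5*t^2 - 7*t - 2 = -12*b^2 + b*(-23*t - 11) - 5*t^2 - 7*t - 2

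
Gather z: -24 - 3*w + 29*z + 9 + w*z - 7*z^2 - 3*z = -3*w - 7*z^2 + z*(w + 26) - 15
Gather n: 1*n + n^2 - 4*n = n^2 - 3*n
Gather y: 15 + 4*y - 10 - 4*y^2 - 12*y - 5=-4*y^2 - 8*y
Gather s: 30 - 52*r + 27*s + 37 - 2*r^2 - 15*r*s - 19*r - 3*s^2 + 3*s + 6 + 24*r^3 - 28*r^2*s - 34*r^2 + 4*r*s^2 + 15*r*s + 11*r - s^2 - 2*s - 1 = 24*r^3 - 36*r^2 - 60*r + s^2*(4*r - 4) + s*(28 - 28*r^2) + 72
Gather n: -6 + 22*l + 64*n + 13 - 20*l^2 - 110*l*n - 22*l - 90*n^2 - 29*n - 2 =-20*l^2 - 90*n^2 + n*(35 - 110*l) + 5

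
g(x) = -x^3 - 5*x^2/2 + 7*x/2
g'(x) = -3*x^2 - 5*x + 7/2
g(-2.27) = -9.13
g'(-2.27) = -0.61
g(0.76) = 0.78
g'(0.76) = -2.03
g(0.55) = 1.00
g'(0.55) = -0.16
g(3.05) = -40.95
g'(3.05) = -39.66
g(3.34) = -53.46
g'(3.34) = -46.67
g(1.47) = -3.43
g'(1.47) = -10.33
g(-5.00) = 45.00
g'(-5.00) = -46.50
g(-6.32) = 130.46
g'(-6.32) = -84.73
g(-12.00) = 1326.00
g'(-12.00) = -368.50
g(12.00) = -2046.00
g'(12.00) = -488.50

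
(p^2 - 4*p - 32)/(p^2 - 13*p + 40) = (p + 4)/(p - 5)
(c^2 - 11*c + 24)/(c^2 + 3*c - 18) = (c - 8)/(c + 6)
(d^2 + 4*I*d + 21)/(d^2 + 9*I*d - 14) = (d - 3*I)/(d + 2*I)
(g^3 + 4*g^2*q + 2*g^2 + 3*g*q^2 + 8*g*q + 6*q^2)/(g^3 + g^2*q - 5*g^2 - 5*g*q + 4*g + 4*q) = (g^2 + 3*g*q + 2*g + 6*q)/(g^2 - 5*g + 4)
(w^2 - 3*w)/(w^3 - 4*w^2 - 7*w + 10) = w*(w - 3)/(w^3 - 4*w^2 - 7*w + 10)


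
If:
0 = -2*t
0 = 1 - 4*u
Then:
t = 0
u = 1/4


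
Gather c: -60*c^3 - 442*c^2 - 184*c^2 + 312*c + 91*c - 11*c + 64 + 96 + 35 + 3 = -60*c^3 - 626*c^2 + 392*c + 198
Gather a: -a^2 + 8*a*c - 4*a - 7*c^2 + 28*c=-a^2 + a*(8*c - 4) - 7*c^2 + 28*c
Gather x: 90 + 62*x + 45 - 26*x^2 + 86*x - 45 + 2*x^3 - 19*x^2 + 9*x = 2*x^3 - 45*x^2 + 157*x + 90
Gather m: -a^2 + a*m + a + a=-a^2 + a*m + 2*a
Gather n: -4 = -4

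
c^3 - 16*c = c*(c - 4)*(c + 4)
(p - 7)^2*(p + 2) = p^3 - 12*p^2 + 21*p + 98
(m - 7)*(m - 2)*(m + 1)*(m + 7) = m^4 - m^3 - 51*m^2 + 49*m + 98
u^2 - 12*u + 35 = (u - 7)*(u - 5)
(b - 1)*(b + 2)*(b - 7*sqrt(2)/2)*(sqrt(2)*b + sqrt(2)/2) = sqrt(2)*b^4 - 7*b^3 + 3*sqrt(2)*b^3/2 - 21*b^2/2 - 3*sqrt(2)*b^2/2 - sqrt(2)*b + 21*b/2 + 7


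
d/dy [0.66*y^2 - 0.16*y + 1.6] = 1.32*y - 0.16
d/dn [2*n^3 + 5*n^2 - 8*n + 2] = 6*n^2 + 10*n - 8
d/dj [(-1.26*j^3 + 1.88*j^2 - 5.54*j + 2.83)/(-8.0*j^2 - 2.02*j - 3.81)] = (10.08*j^4 + 5.0904*j^3 - 33.7158*j^2 + 30.9544*j + 26.824)/(64.0*j^4 + 32.32*j^3 + 65.0404*j^2 + 15.3924*j + 14.5161)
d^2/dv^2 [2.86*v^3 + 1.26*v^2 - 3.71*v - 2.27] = 17.16*v + 2.52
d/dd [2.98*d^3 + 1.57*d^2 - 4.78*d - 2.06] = 8.94*d^2 + 3.14*d - 4.78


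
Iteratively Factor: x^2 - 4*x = (x)*(x - 4)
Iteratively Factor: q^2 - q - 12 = (q - 4)*(q + 3)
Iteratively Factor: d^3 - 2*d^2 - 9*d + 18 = (d + 3)*(d^2 - 5*d + 6) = (d - 3)*(d + 3)*(d - 2)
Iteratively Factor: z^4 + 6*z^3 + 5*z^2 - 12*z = (z + 3)*(z^3 + 3*z^2 - 4*z) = z*(z + 3)*(z^2 + 3*z - 4) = z*(z + 3)*(z + 4)*(z - 1)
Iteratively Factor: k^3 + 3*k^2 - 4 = (k - 1)*(k^2 + 4*k + 4) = (k - 1)*(k + 2)*(k + 2)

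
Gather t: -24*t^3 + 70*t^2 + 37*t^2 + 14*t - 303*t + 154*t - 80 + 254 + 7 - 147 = -24*t^3 + 107*t^2 - 135*t + 34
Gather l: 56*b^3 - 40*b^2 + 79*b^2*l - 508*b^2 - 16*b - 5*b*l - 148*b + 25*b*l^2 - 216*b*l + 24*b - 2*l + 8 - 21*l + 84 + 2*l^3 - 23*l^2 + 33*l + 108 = 56*b^3 - 548*b^2 - 140*b + 2*l^3 + l^2*(25*b - 23) + l*(79*b^2 - 221*b + 10) + 200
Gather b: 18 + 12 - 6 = 24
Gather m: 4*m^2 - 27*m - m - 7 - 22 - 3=4*m^2 - 28*m - 32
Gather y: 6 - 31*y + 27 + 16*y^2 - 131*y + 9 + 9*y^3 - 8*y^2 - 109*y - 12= 9*y^3 + 8*y^2 - 271*y + 30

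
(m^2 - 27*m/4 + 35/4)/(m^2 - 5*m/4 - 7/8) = 2*(m - 5)/(2*m + 1)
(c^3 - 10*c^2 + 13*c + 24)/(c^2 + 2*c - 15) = (c^2 - 7*c - 8)/(c + 5)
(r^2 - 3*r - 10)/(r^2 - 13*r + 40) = (r + 2)/(r - 8)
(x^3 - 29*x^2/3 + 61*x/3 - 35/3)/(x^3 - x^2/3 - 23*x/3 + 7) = (3*x^2 - 26*x + 35)/(3*x^2 + 2*x - 21)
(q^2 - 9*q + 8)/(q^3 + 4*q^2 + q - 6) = (q - 8)/(q^2 + 5*q + 6)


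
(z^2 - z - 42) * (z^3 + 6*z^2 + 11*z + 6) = z^5 + 5*z^4 - 37*z^3 - 257*z^2 - 468*z - 252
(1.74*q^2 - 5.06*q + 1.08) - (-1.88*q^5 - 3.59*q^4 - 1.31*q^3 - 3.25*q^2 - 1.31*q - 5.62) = 1.88*q^5 + 3.59*q^4 + 1.31*q^3 + 4.99*q^2 - 3.75*q + 6.7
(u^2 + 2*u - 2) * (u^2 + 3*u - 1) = u^4 + 5*u^3 + 3*u^2 - 8*u + 2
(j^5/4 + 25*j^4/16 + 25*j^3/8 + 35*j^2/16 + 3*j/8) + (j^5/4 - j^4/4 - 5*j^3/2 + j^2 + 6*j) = j^5/2 + 21*j^4/16 + 5*j^3/8 + 51*j^2/16 + 51*j/8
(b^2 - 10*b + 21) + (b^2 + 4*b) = 2*b^2 - 6*b + 21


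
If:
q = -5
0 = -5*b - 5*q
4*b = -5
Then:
No Solution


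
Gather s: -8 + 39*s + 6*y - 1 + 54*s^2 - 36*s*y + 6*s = 54*s^2 + s*(45 - 36*y) + 6*y - 9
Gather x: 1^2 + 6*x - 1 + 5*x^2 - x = 5*x^2 + 5*x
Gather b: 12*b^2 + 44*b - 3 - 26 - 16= 12*b^2 + 44*b - 45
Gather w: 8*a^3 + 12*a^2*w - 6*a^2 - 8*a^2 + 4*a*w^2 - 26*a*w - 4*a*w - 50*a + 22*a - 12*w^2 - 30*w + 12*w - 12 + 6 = 8*a^3 - 14*a^2 - 28*a + w^2*(4*a - 12) + w*(12*a^2 - 30*a - 18) - 6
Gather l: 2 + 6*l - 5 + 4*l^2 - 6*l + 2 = 4*l^2 - 1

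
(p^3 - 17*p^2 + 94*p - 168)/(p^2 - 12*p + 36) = (p^2 - 11*p + 28)/(p - 6)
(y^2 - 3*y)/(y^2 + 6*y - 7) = y*(y - 3)/(y^2 + 6*y - 7)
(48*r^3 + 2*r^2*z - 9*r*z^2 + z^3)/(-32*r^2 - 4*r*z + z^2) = (-6*r^2 - r*z + z^2)/(4*r + z)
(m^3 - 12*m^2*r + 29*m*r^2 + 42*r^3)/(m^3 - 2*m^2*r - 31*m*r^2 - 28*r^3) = (m - 6*r)/(m + 4*r)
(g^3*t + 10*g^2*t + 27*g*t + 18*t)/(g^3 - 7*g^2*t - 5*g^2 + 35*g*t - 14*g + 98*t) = t*(g^3 + 10*g^2 + 27*g + 18)/(g^3 - 7*g^2*t - 5*g^2 + 35*g*t - 14*g + 98*t)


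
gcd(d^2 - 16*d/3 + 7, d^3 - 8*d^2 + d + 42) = d - 3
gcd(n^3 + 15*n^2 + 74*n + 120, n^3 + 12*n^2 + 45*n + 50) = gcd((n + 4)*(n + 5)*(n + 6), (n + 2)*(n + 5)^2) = n + 5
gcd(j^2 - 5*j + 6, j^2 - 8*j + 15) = j - 3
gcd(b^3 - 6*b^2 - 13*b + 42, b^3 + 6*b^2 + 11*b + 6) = b + 3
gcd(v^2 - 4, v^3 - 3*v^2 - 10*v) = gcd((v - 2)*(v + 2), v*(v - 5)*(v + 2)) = v + 2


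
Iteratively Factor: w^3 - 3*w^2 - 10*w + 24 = (w - 4)*(w^2 + w - 6) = (w - 4)*(w - 2)*(w + 3)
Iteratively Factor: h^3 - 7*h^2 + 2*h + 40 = (h + 2)*(h^2 - 9*h + 20) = (h - 5)*(h + 2)*(h - 4)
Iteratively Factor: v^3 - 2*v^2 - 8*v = (v - 4)*(v^2 + 2*v) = (v - 4)*(v + 2)*(v)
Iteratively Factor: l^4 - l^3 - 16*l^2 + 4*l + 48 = (l + 2)*(l^3 - 3*l^2 - 10*l + 24) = (l - 4)*(l + 2)*(l^2 + l - 6) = (l - 4)*(l - 2)*(l + 2)*(l + 3)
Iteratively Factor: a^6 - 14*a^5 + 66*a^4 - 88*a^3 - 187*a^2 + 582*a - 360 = (a - 5)*(a^5 - 9*a^4 + 21*a^3 + 17*a^2 - 102*a + 72) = (a - 5)*(a - 3)*(a^4 - 6*a^3 + 3*a^2 + 26*a - 24) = (a - 5)*(a - 3)^2*(a^3 - 3*a^2 - 6*a + 8) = (a - 5)*(a - 3)^2*(a + 2)*(a^2 - 5*a + 4) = (a - 5)*(a - 3)^2*(a - 1)*(a + 2)*(a - 4)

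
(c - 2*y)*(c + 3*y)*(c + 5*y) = c^3 + 6*c^2*y - c*y^2 - 30*y^3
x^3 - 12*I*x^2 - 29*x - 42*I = (x - 7*I)*(x - 6*I)*(x + I)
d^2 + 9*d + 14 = (d + 2)*(d + 7)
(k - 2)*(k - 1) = k^2 - 3*k + 2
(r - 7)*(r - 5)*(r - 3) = r^3 - 15*r^2 + 71*r - 105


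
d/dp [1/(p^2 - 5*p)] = (5 - 2*p)/(p^2*(p - 5)^2)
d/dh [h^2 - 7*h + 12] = 2*h - 7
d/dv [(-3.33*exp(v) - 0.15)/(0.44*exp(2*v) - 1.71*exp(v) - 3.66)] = (1.4652*exp(2*v) + 0.132*exp(v) + 11.9313)*exp(v)/(0.1936*exp(4*v) - 1.5048*exp(3*v) - 0.2967*exp(2*v) + 12.5172*exp(v) + 13.3956)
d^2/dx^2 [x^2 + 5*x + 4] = 2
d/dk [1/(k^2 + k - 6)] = (-2*k - 1)/(k^2 + k - 6)^2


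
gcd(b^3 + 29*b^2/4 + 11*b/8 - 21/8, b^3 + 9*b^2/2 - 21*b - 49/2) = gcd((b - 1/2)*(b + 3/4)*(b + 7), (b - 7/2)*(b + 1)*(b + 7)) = b + 7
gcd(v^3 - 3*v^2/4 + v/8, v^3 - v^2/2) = v^2 - v/2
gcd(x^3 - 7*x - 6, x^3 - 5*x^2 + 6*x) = x - 3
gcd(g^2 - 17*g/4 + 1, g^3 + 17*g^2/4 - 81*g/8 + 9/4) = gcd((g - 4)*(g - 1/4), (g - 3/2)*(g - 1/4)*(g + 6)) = g - 1/4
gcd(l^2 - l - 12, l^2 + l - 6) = l + 3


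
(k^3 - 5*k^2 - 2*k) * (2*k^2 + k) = 2*k^5 - 9*k^4 - 9*k^3 - 2*k^2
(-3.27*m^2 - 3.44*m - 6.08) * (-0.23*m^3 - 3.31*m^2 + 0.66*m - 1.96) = 0.7521*m^5 + 11.6149*m^4 + 10.6266*m^3 + 24.2636*m^2 + 2.7296*m + 11.9168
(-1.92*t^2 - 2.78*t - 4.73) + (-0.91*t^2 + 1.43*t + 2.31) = -2.83*t^2 - 1.35*t - 2.42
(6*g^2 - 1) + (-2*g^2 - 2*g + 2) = 4*g^2 - 2*g + 1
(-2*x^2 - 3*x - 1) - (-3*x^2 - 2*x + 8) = x^2 - x - 9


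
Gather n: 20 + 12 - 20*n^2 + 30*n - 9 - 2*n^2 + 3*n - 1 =-22*n^2 + 33*n + 22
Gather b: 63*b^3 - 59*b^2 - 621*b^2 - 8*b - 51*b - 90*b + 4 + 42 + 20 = 63*b^3 - 680*b^2 - 149*b + 66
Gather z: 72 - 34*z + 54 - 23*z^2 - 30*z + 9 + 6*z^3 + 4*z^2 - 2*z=6*z^3 - 19*z^2 - 66*z + 135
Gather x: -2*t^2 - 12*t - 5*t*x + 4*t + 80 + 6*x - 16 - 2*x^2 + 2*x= -2*t^2 - 8*t - 2*x^2 + x*(8 - 5*t) + 64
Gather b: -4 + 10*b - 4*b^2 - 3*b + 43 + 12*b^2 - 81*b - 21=8*b^2 - 74*b + 18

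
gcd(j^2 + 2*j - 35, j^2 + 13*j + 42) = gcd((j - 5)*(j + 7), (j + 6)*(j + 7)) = j + 7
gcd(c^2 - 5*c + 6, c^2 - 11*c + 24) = c - 3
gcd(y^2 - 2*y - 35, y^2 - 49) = y - 7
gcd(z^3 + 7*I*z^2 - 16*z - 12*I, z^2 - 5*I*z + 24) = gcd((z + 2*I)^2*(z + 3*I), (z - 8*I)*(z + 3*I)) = z + 3*I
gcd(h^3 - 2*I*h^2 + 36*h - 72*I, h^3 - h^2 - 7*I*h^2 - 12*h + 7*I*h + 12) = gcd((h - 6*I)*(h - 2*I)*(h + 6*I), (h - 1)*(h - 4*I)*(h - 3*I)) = 1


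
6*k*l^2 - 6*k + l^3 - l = (6*k + l)*(l - 1)*(l + 1)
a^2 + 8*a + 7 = (a + 1)*(a + 7)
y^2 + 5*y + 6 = (y + 2)*(y + 3)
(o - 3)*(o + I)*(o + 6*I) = o^3 - 3*o^2 + 7*I*o^2 - 6*o - 21*I*o + 18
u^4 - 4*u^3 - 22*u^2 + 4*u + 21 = (u - 7)*(u - 1)*(u + 1)*(u + 3)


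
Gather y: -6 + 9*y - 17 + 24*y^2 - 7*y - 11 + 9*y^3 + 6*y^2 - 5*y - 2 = 9*y^3 + 30*y^2 - 3*y - 36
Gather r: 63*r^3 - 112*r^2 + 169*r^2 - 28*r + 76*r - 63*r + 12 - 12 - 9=63*r^3 + 57*r^2 - 15*r - 9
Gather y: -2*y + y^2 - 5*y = y^2 - 7*y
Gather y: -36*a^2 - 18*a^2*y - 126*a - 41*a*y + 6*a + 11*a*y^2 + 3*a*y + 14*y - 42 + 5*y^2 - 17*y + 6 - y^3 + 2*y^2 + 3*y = -36*a^2 - 120*a - y^3 + y^2*(11*a + 7) + y*(-18*a^2 - 38*a) - 36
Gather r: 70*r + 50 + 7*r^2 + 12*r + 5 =7*r^2 + 82*r + 55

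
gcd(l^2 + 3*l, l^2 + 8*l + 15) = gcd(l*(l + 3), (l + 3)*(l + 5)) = l + 3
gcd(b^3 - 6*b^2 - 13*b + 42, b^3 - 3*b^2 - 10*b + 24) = b^2 + b - 6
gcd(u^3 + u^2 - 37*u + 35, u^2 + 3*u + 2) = 1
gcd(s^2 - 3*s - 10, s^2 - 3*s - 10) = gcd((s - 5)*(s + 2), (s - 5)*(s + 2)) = s^2 - 3*s - 10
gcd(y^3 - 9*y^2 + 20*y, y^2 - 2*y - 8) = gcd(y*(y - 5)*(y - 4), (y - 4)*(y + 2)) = y - 4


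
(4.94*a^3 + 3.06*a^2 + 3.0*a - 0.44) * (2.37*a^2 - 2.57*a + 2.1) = 11.7078*a^5 - 5.4436*a^4 + 9.6198*a^3 - 2.3268*a^2 + 7.4308*a - 0.924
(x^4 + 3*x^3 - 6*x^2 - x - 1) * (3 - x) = -x^5 + 15*x^3 - 17*x^2 - 2*x - 3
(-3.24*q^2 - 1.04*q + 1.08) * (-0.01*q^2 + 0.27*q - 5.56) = 0.0324*q^4 - 0.8644*q^3 + 17.7228*q^2 + 6.074*q - 6.0048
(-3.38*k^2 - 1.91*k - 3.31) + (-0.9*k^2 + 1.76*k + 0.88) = -4.28*k^2 - 0.15*k - 2.43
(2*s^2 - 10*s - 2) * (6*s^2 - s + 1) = 12*s^4 - 62*s^3 - 8*s - 2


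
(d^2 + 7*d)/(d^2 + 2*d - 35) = d/(d - 5)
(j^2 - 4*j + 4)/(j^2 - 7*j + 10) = (j - 2)/(j - 5)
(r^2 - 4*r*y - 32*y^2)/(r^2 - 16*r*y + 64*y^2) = (-r - 4*y)/(-r + 8*y)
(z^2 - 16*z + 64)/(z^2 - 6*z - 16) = (z - 8)/(z + 2)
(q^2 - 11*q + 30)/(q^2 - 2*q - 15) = (q - 6)/(q + 3)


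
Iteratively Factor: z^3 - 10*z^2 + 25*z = (z)*(z^2 - 10*z + 25) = z*(z - 5)*(z - 5)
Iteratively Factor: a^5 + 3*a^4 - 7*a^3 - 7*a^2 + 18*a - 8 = (a - 1)*(a^4 + 4*a^3 - 3*a^2 - 10*a + 8) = (a - 1)^2*(a^3 + 5*a^2 + 2*a - 8) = (a - 1)^3*(a^2 + 6*a + 8) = (a - 1)^3*(a + 2)*(a + 4)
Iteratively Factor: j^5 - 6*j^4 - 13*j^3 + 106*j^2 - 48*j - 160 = (j - 4)*(j^4 - 2*j^3 - 21*j^2 + 22*j + 40) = (j - 4)*(j + 4)*(j^3 - 6*j^2 + 3*j + 10) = (j - 4)*(j - 2)*(j + 4)*(j^2 - 4*j - 5) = (j - 5)*(j - 4)*(j - 2)*(j + 4)*(j + 1)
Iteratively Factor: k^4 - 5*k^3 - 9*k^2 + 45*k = (k)*(k^3 - 5*k^2 - 9*k + 45) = k*(k + 3)*(k^2 - 8*k + 15) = k*(k - 3)*(k + 3)*(k - 5)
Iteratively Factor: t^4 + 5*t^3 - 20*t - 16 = (t - 2)*(t^3 + 7*t^2 + 14*t + 8) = (t - 2)*(t + 2)*(t^2 + 5*t + 4) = (t - 2)*(t + 2)*(t + 4)*(t + 1)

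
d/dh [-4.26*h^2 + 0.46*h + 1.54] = 0.46 - 8.52*h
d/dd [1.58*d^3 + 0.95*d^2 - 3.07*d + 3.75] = 4.74*d^2 + 1.9*d - 3.07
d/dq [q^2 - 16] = 2*q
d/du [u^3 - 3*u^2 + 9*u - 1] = 3*u^2 - 6*u + 9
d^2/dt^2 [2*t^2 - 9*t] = 4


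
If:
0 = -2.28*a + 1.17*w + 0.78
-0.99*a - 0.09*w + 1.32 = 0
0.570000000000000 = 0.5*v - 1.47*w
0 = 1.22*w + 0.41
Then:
No Solution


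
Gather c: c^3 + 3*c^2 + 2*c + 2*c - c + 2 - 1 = c^3 + 3*c^2 + 3*c + 1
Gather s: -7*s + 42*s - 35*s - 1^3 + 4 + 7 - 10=0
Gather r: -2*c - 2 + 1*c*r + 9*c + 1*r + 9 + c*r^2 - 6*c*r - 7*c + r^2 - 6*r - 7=r^2*(c + 1) + r*(-5*c - 5)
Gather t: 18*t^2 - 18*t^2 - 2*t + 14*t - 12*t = 0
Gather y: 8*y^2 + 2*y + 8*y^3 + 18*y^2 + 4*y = 8*y^3 + 26*y^2 + 6*y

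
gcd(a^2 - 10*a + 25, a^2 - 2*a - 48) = 1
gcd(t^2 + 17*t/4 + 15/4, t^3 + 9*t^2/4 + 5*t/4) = t + 5/4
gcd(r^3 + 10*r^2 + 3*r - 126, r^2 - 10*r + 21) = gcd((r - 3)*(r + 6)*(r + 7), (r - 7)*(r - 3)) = r - 3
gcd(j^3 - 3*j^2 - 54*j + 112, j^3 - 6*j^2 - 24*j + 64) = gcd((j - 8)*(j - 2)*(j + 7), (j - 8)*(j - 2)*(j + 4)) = j^2 - 10*j + 16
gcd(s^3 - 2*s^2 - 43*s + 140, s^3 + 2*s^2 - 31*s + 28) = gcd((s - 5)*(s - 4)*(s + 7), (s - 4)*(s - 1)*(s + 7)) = s^2 + 3*s - 28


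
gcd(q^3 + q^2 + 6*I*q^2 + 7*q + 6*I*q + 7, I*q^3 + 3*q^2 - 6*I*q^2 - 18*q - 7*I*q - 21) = q + 1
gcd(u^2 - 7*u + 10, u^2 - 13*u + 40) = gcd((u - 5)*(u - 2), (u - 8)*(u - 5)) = u - 5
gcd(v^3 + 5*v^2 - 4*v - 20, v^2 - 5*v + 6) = v - 2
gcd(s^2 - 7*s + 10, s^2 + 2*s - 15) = 1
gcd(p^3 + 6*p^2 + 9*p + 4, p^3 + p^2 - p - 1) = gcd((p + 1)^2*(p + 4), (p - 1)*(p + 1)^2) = p^2 + 2*p + 1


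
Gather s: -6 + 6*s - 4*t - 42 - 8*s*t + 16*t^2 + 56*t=s*(6 - 8*t) + 16*t^2 + 52*t - 48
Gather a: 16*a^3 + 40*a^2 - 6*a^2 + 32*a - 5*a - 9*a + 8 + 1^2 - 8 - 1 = 16*a^3 + 34*a^2 + 18*a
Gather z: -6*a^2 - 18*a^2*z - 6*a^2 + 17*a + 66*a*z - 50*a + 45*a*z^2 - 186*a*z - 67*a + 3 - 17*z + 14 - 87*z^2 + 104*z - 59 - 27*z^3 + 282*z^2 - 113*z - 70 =-12*a^2 - 100*a - 27*z^3 + z^2*(45*a + 195) + z*(-18*a^2 - 120*a - 26) - 112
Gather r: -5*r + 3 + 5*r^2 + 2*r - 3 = 5*r^2 - 3*r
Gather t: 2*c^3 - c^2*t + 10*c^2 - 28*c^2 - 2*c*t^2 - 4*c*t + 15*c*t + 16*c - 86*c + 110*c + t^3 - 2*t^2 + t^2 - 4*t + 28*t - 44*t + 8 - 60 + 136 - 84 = 2*c^3 - 18*c^2 + 40*c + t^3 + t^2*(-2*c - 1) + t*(-c^2 + 11*c - 20)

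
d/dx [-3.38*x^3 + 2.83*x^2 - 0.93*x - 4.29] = -10.14*x^2 + 5.66*x - 0.93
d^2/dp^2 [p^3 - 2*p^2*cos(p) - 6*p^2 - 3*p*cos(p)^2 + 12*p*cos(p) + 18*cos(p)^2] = 2*p^2*cos(p) + 8*p*sin(p) - 12*p*cos(p) + 6*p*cos(2*p) + 6*p - 24*sin(p) + 6*sin(2*p) - 4*cos(p) - 36*cos(2*p) - 12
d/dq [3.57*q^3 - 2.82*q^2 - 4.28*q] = 10.71*q^2 - 5.64*q - 4.28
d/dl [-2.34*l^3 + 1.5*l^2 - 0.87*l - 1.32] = -7.02*l^2 + 3.0*l - 0.87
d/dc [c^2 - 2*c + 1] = 2*c - 2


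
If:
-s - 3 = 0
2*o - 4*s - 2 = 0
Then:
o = -5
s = -3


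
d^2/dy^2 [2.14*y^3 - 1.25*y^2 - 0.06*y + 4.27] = 12.84*y - 2.5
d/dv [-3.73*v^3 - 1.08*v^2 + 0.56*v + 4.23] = -11.19*v^2 - 2.16*v + 0.56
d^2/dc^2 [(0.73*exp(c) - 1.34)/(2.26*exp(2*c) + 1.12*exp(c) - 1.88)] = (3.728548*exp(4*c) - 29.224512*exp(3*c) + 8.43431999999999*exp(2*c) - 22.917376*exp(c) - 0.241392)*exp(c)/(11.543176*exp(6*c) + 17.161536*exp(5*c) - 20.302032*exp(4*c) - 27.147008*exp(3*c) + 16.888416*exp(2*c) + 11.875584*exp(c) - 6.644672)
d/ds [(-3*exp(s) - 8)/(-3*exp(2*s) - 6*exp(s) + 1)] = (-6*(exp(s) + 1)*(3*exp(s) + 8) + 9*exp(2*s) + 18*exp(s) - 3)*exp(s)/(3*exp(2*s) + 6*exp(s) - 1)^2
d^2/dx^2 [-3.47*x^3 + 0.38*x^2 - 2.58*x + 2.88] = 0.76 - 20.82*x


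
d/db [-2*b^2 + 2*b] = 2 - 4*b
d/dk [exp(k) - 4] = exp(k)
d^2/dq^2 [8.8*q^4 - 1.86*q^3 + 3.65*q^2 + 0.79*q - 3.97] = 105.6*q^2 - 11.16*q + 7.3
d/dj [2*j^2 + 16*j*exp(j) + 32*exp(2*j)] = 16*j*exp(j) + 4*j + 64*exp(2*j) + 16*exp(j)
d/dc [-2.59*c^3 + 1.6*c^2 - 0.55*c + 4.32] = -7.77*c^2 + 3.2*c - 0.55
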